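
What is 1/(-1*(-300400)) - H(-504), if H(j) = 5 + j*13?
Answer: 1966718801/300400 ≈ 6547.0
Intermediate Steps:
H(j) = 5 + 13*j
1/(-1*(-300400)) - H(-504) = 1/(-1*(-300400)) - (5 + 13*(-504)) = 1/300400 - (5 - 6552) = 1/300400 - 1*(-6547) = 1/300400 + 6547 = 1966718801/300400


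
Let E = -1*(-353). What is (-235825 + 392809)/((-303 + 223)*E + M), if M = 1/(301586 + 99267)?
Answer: -62927507352/11320088719 ≈ -5.5589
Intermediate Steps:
E = 353
M = 1/400853 ≈ 2.4947e-6
(-235825 + 392809)/((-303 + 223)*E + M) = (-235825 + 392809)/((-303 + 223)*353 + 1/400853) = 156984/(-80*353 + 1/400853) = 156984/(-28240 + 1/400853) = 156984/(-11320088719/400853) = 156984*(-400853/11320088719) = -62927507352/11320088719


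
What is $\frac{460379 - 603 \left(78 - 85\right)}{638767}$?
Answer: $\frac{464600}{638767} \approx 0.72734$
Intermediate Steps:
$\frac{460379 - 603 \left(78 - 85\right)}{638767} = \left(460379 - -4221\right) \frac{1}{638767} = \left(460379 + 4221\right) \frac{1}{638767} = 464600 \cdot \frac{1}{638767} = \frac{464600}{638767}$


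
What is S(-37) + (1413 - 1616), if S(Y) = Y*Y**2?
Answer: -50856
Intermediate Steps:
S(Y) = Y**3
S(-37) + (1413 - 1616) = (-37)**3 + (1413 - 1616) = -50653 - 203 = -50856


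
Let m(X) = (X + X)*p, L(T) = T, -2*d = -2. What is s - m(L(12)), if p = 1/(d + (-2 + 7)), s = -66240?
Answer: -66244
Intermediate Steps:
d = 1 (d = -1/2*(-2) = 1)
p = 1/6 (p = 1/(1 + (-2 + 7)) = 1/(1 + 5) = 1/6 ≈ 0.16667)
m(X) = X/3 (m(X) = (X + X)*(1/6) = (2*X)*(1/6) = X/3)
s - m(L(12)) = -66240 - 12/3 = -66240 - 1*4 = -66240 - 4 = -66244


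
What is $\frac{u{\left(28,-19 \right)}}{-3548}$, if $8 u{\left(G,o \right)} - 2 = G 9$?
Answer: $- \frac{127}{14192} \approx -0.0089487$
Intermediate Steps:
$u{\left(G,o \right)} = \frac{1}{4} + \frac{9 G}{8}$ ($u{\left(G,o \right)} = \frac{1}{4} + \frac{G 9}{8} = \frac{1}{4} + \frac{9 G}{8}$)
$\frac{u{\left(28,-19 \right)}}{-3548} = \frac{\frac{1}{4} + \frac{9}{8} \cdot 28}{-3548} = \left(\frac{1}{4} + \frac{63}{2}\right) \left(- \frac{1}{3548}\right) = \frac{127}{4} \left(- \frac{1}{3548}\right) = - \frac{127}{14192}$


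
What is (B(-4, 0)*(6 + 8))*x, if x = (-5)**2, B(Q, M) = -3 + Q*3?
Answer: -5250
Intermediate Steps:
B(Q, M) = -3 + 3*Q
x = 25
(B(-4, 0)*(6 + 8))*x = ((-3 + 3*(-4))*(6 + 8))*25 = ((-3 - 12)*14)*25 = -15*14*25 = -210*25 = -5250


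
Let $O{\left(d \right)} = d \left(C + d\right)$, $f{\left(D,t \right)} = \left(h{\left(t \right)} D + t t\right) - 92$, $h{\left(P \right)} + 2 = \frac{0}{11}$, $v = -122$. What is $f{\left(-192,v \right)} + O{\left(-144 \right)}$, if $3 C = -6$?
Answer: $36200$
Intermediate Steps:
$C = -2$ ($C = \frac{1}{3} \left(-6\right) = -2$)
$h{\left(P \right)} = -2$ ($h{\left(P \right)} = -2 + \frac{0}{11} = -2 + 0 \cdot \frac{1}{11} = -2 + 0 = -2$)
$f{\left(D,t \right)} = -92 + t^{2} - 2 D$ ($f{\left(D,t \right)} = \left(- 2 D + t t\right) - 92 = \left(- 2 D + t^{2}\right) - 92 = \left(t^{2} - 2 D\right) - 92 = -92 + t^{2} - 2 D$)
$O{\left(d \right)} = d \left(-2 + d\right)$
$f{\left(-192,v \right)} + O{\left(-144 \right)} = \left(-92 + \left(-122\right)^{2} - -384\right) - 144 \left(-2 - 144\right) = \left(-92 + 14884 + 384\right) - -21024 = 15176 + 21024 = 36200$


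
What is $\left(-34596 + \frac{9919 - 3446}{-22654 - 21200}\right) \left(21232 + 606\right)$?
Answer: $- \frac{16566082490983}{21927} \approx -7.5551 \cdot 10^{8}$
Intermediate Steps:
$\left(-34596 + \frac{9919 - 3446}{-22654 - 21200}\right) \left(21232 + 606\right) = \left(-34596 + \frac{6473}{-43854}\right) 21838 = \left(-34596 + 6473 \left(- \frac{1}{43854}\right)\right) 21838 = \left(-34596 - \frac{6473}{43854}\right) 21838 = \left(- \frac{1517179457}{43854}\right) 21838 = - \frac{16566082490983}{21927}$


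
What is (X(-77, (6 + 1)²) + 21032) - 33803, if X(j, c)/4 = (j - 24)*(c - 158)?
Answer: 31265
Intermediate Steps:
X(j, c) = 4*(-158 + c)*(-24 + j) (X(j, c) = 4*((j - 24)*(c - 158)) = 4*((-24 + j)*(-158 + c)) = 4*((-158 + c)*(-24 + j)) = 4*(-158 + c)*(-24 + j))
(X(-77, (6 + 1)²) + 21032) - 33803 = ((15168 - 632*(-77) - 96*(6 + 1)² + 4*(6 + 1)²*(-77)) + 21032) - 33803 = ((15168 + 48664 - 96*7² + 4*7²*(-77)) + 21032) - 33803 = ((15168 + 48664 - 96*49 + 4*49*(-77)) + 21032) - 33803 = ((15168 + 48664 - 4704 - 15092) + 21032) - 33803 = (44036 + 21032) - 33803 = 65068 - 33803 = 31265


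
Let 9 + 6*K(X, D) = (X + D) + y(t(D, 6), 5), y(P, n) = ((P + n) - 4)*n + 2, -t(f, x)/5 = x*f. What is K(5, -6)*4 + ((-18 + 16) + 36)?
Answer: 632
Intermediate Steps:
t(f, x) = -5*f*x (t(f, x) = -5*x*f = -5*f*x)
y(P, n) = 2 + n*(-4 + P + n) (y(P, n) = (-4 + P + n)*n + 2 = n*(-4 + P + n) + 2 = 2 + n*(-4 + P + n))
K(X, D) = -⅓ - 149*D/6 + X/6 (K(X, D) = -3/2 + ((X + D) + (2 + 5² - 4*5 - 5*D*6*5))/6 = -3/2 + ((D + X) + (2 + 25 - 20 - 30*D*5))/6 = -3/2 + ((D + X) + (2 + 25 - 20 - 150*D))/6 = -3/2 + ((D + X) + (7 - 150*D))/6 = -3/2 + (7 + X - 149*D)/6 = -3/2 + (7/6 - 149*D/6 + X/6) = -⅓ - 149*D/6 + X/6)
K(5, -6)*4 + ((-18 + 16) + 36) = (-⅓ - 149/6*(-6) + (⅙)*5)*4 + ((-18 + 16) + 36) = (-⅓ + 149 + ⅚)*4 + (-2 + 36) = (299/2)*4 + 34 = 598 + 34 = 632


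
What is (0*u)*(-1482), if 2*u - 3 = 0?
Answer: 0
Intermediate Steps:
u = 3/2 (u = 3/2 + (1/2)*0 = 3/2 + 0 = 3/2 ≈ 1.5000)
(0*u)*(-1482) = (0*(3/2))*(-1482) = 0*(-1482) = 0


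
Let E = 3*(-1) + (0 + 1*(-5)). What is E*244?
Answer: -1952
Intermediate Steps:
E = -8 (E = -3 + (0 - 5) = -3 - 5 = -8)
E*244 = -8*244 = -1952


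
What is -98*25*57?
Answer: -139650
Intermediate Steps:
-98*25*57 = -2450*57 = -139650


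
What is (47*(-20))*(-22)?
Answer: 20680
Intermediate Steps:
(47*(-20))*(-22) = -940*(-22) = 20680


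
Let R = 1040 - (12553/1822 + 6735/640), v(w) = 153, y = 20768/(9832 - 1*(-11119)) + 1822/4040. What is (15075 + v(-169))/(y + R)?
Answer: 18787428887109120/1263388138684397 ≈ 14.871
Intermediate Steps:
y = 61037721/42321020 (y = 20768/(9832 + 11119) + 1822*(1/4040) = 20768/20951 + 911/2020 = 61037721/42321020 ≈ 1.4423)
R = 119241811/116608 (R = 1040 - (12553*(1/1822) + 6735*(1/640)) = 1040 - (12553/1822 + 1347/128) = 1040 - 1*2030509/116608 = 1040 - 2030509/116608 = 119241811/116608 ≈ 1022.6)
(15075 + v(-169))/(y + R) = (15075 + 153)/(61037721/42321020 + 119241811/116608) = 15228/(1263388138684397/1233742375040) = 15228*(1233742375040/1263388138684397) = 18787428887109120/1263388138684397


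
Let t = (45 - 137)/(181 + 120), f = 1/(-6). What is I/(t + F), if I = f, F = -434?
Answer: 301/784356 ≈ 0.00038375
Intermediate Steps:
f = -⅙ ≈ -0.16667
I = -⅙ ≈ -0.16667
t = -92/301 ≈ -0.30565
I/(t + F) = -1/(6*(-92/301 - 434)) = -1/(6*(-130726/301)) = -⅙*(-301/130726) = 301/784356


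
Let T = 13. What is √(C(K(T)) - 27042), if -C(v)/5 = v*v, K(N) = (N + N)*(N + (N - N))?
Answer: I*√598262 ≈ 773.47*I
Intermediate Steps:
K(N) = 2*N² (K(N) = (2*N)*(N + 0) = (2*N)*N = 2*N²)
C(v) = -5*v² (C(v) = -5*v*v = -5*v²)
√(C(K(T)) - 27042) = √(-5*(2*13²)² - 27042) = √(-5*(2*169)² - 27042) = √(-5*338² - 27042) = √(-5*114244 - 27042) = √(-571220 - 27042) = √(-598262) = I*√598262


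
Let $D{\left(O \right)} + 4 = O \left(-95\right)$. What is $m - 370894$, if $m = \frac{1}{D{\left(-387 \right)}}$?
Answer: $- \frac{13634434333}{36761} \approx -3.7089 \cdot 10^{5}$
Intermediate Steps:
$D{\left(O \right)} = -4 - 95 O$ ($D{\left(O \right)} = -4 + O \left(-95\right) = -4 - 95 O$)
$m = \frac{1}{36761}$ ($m = \frac{1}{-4 - -36765} = \frac{1}{-4 + 36765} = \frac{1}{36761} \approx 2.7203 \cdot 10^{-5}$)
$m - 370894 = \frac{1}{36761} - 370894 = - \frac{13634434333}{36761}$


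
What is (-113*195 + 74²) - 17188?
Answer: -33747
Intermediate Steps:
(-113*195 + 74²) - 17188 = (-22035 + 5476) - 17188 = -16559 - 17188 = -33747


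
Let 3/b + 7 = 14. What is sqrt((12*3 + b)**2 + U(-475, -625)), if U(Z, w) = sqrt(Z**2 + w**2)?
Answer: 5*sqrt(2601 + 49*sqrt(986))/7 ≈ 45.957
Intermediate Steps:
b = 3/7 (b = 3/(-7 + 14) = 3/7 ≈ 0.42857)
sqrt((12*3 + b)**2 + U(-475, -625)) = sqrt((12*3 + 3/7)**2 + sqrt((-475)**2 + (-625)**2)) = sqrt((36 + 3/7)**2 + sqrt(225625 + 390625)) = sqrt((255/7)**2 + sqrt(616250)) = sqrt(65025/49 + 25*sqrt(986))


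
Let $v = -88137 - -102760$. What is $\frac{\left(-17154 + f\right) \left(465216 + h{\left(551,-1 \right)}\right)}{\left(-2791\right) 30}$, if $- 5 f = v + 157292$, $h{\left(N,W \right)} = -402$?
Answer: $\frac{3992519853}{13955} \approx 2.861 \cdot 10^{5}$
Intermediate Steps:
$v = 14623$ ($v = -88137 + 102760 = 14623$)
$f = -34383$ ($f = - \frac{14623 + 157292}{5} = \left(- \frac{1}{5}\right) 171915 = -34383$)
$\frac{\left(-17154 + f\right) \left(465216 + h{\left(551,-1 \right)}\right)}{\left(-2791\right) 30} = \frac{\left(-17154 - 34383\right) \left(465216 - 402\right)}{\left(-2791\right) 30} = \frac{\left(-51537\right) 464814}{-83730} = \left(-23955119118\right) \left(- \frac{1}{83730}\right) = \frac{3992519853}{13955}$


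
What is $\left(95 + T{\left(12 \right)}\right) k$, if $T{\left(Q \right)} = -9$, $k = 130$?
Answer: $11180$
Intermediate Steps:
$\left(95 + T{\left(12 \right)}\right) k = \left(95 - 9\right) 130 = 86 \cdot 130 = 11180$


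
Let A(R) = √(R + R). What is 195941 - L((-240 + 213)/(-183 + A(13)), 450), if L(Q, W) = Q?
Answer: 6556768742/33463 - 27*√26/33463 ≈ 1.9594e+5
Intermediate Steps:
A(R) = √2*√R (A(R) = √(2*R) = √2*√R)
195941 - L((-240 + 213)/(-183 + A(13)), 450) = 195941 - (-240 + 213)/(-183 + √2*√13) = 195941 - (-27)/(-183 + √26) = 195941 + 27/(-183 + √26)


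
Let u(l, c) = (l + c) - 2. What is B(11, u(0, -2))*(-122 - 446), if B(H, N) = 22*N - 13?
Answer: 57368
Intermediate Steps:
u(l, c) = -2 + c + l (u(l, c) = (c + l) - 2 = -2 + c + l)
B(H, N) = -13 + 22*N
B(11, u(0, -2))*(-122 - 446) = (-13 + 22*(-2 - 2 + 0))*(-122 - 446) = (-13 + 22*(-4))*(-568) = (-13 - 88)*(-568) = -101*(-568) = 57368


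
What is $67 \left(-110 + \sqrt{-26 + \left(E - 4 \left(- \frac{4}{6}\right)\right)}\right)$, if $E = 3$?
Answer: $-7370 + \frac{67 i \sqrt{183}}{3} \approx -7370.0 + 302.12 i$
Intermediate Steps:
$67 \left(-110 + \sqrt{-26 + \left(E - 4 \left(- \frac{4}{6}\right)\right)}\right) = 67 \left(-110 + \sqrt{-26 + \left(3 - 4 \left(- \frac{4}{6}\right)\right)}\right) = 67 \left(-110 + \sqrt{-26 + \left(3 - 4 \left(\left(-4\right) \frac{1}{6}\right)\right)}\right) = 67 \left(-110 + \sqrt{-26 + \left(3 - - \frac{8}{3}\right)}\right) = 67 \left(-110 + \sqrt{-26 + \left(3 + \frac{8}{3}\right)}\right) = 67 \left(-110 + \sqrt{-26 + \frac{17}{3}}\right) = 67 \left(-110 + \sqrt{- \frac{61}{3}}\right) = 67 \left(-110 + \frac{i \sqrt{183}}{3}\right) = -7370 + \frac{67 i \sqrt{183}}{3}$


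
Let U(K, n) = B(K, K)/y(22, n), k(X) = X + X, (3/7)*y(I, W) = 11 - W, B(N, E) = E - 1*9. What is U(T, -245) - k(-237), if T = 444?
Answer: 850713/1792 ≈ 474.73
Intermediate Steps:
B(N, E) = -9 + E (B(N, E) = E - 9 = -9 + E)
y(I, W) = 77/3 - 7*W/3 (y(I, W) = 7*(11 - W)/3 = 77/3 - 7*W/3)
k(X) = 2*X
U(K, n) = (-9 + K)/(77/3 - 7*n/3)
U(T, -245) - k(-237) = 3*(9 - 1*444)/(7*(-11 - 245)) - 2*(-237) = (3/7)*(9 - 444)/(-256) - 1*(-474) = (3/7)*(-1/256)*(-435) + 474 = 1305/1792 + 474 = 850713/1792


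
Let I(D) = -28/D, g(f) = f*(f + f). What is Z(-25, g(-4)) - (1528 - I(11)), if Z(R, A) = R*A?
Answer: -25636/11 ≈ -2330.5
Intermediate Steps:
g(f) = 2*f**2 (g(f) = f*(2*f) = 2*f**2)
Z(R, A) = A*R
Z(-25, g(-4)) - (1528 - I(11)) = (2*(-4)**2)*(-25) - (1528 - (-28)/11) = (2*16)*(-25) - (1528 - (-28)/11) = 32*(-25) - (1528 - 1*(-28/11)) = -800 - (1528 + 28/11) = -800 - 1*16836/11 = -800 - 16836/11 = -25636/11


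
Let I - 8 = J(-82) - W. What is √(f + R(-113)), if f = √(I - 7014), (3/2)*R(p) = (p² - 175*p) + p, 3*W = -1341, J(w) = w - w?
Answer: √(194586 + 9*I*√6559)/3 ≈ 147.04 + 0.27539*I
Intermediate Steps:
J(w) = 0
W = -447 (W = (⅓)*(-1341) = -447)
R(p) = -116*p + 2*p²/3 (R(p) = 2*((p² - 175*p) + p)/3 = 2*(p² - 174*p)/3 = -116*p + 2*p²/3)
I = 455 (I = 8 + (0 - 1*(-447)) = 8 + (0 + 447) = 8 + 447 = 455)
f = I*√6559 (f = √(455 - 7014) = √(-6559) = I*√6559 ≈ 80.988*I)
√(f + R(-113)) = √(I*√6559 + (⅔)*(-113)*(-174 - 113)) = √(I*√6559 + (⅔)*(-113)*(-287)) = √(I*√6559 + 64862/3) = √(64862/3 + I*√6559)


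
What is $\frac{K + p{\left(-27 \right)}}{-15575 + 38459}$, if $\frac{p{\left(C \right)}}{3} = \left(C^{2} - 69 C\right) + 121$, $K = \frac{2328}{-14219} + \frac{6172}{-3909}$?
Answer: $\frac{452285616049}{1271940112764} \approx 0.35559$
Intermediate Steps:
$K = - \frac{96859820}{55582071}$ ($K = 2328 \left(- \frac{1}{14219}\right) + 6172 \left(- \frac{1}{3909}\right) = - \frac{2328}{14219} - \frac{6172}{3909} = - \frac{96859820}{55582071} \approx -1.7426$)
$p{\left(C \right)} = 363 - 207 C + 3 C^{2}$ ($p{\left(C \right)} = 3 \left(\left(C^{2} - 69 C\right) + 121\right) = 3 \left(121 + C^{2} - 69 C\right) = 363 - 207 C + 3 C^{2}$)
$\frac{K + p{\left(-27 \right)}}{-15575 + 38459} = \frac{- \frac{96859820}{55582071} + \left(363 - -5589 + 3 \left(-27\right)^{2}\right)}{-15575 + 38459} = \frac{- \frac{96859820}{55582071} + \left(363 + 5589 + 3 \cdot 729\right)}{22884} = \left(- \frac{96859820}{55582071} + \left(363 + 5589 + 2187\right)\right) \frac{1}{22884} = \left(- \frac{96859820}{55582071} + 8139\right) \frac{1}{22884} = \frac{452285616049}{55582071} \cdot \frac{1}{22884} = \frac{452285616049}{1271940112764}$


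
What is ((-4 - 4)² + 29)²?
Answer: 8649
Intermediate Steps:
((-4 - 4)² + 29)² = ((-8)² + 29)² = (64 + 29)² = 93² = 8649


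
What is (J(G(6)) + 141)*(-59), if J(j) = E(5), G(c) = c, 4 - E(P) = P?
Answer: -8260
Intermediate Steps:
E(P) = 4 - P
J(j) = -1 (J(j) = 4 - 1*5 = 4 - 5 = -1)
(J(G(6)) + 141)*(-59) = (-1 + 141)*(-59) = 140*(-59) = -8260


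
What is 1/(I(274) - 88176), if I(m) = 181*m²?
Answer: 1/13500580 ≈ 7.4071e-8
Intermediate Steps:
1/(I(274) - 88176) = 1/(181*274² - 88176) = 1/(181*75076 - 88176) = 1/(13588756 - 88176) = 1/13500580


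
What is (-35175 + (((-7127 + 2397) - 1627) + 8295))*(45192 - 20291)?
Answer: -827634537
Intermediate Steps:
(-35175 + (((-7127 + 2397) - 1627) + 8295))*(45192 - 20291) = (-35175 + ((-4730 - 1627) + 8295))*24901 = (-35175 + (-6357 + 8295))*24901 = (-35175 + 1938)*24901 = -33237*24901 = -827634537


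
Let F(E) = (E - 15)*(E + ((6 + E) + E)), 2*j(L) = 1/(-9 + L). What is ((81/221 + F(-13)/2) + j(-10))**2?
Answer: 15075615549289/70526404 ≈ 2.1376e+5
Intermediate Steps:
j(L) = 1/(2*(-9 + L))
F(E) = (-15 + E)*(6 + 3*E) (F(E) = (-15 + E)*(E + (6 + 2*E)) = (-15 + E)*(6 + 3*E))
((81/221 + F(-13)/2) + j(-10))**2 = ((81/221 + (-90 - 39*(-13) + 3*(-13)**2)/2) + 1/(2*(-9 - 10)))**2 = ((81*(1/221) + (-90 + 507 + 3*169)*(1/2)) + (1/2)/(-19))**2 = ((81/221 + (-90 + 507 + 507)*(1/2)) + (1/2)*(-1/19))**2 = ((81/221 + 924*(1/2)) - 1/38)**2 = ((81/221 + 462) - 1/38)**2 = (102183/221 - 1/38)**2 = (3882733/8398)**2 = 15075615549289/70526404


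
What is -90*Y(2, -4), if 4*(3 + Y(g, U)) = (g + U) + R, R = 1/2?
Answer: 1215/4 ≈ 303.75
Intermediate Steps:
R = ½ ≈ 0.50000
Y(g, U) = -23/8 + U/4 + g/4 (Y(g, U) = -3 + ((g + U) + ½)/4 = -3 + ((U + g) + ½)/4 = -3 + (½ + U + g)/4 = -3 + (⅛ + U/4 + g/4) = -23/8 + U/4 + g/4)
-90*Y(2, -4) = -90*(-23/8 + (¼)*(-4) + (¼)*2) = -90*(-23/8 - 1 + ½) = -90*(-27/8) = 1215/4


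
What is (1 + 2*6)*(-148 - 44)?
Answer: -2496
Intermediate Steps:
(1 + 2*6)*(-148 - 44) = (1 + 12)*(-192) = 13*(-192) = -2496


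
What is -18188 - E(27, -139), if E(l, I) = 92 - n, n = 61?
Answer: -18219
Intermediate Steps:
E(l, I) = 31 (E(l, I) = 92 - 1*61 = 92 - 61 = 31)
-18188 - E(27, -139) = -18188 - 1*31 = -18188 - 31 = -18219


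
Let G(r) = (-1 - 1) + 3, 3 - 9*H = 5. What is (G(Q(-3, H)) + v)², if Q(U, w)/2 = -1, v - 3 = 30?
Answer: 1156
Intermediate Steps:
H = -2/9 (H = ⅓ - ⅑*5 = ⅓ - 5/9 = -2/9 ≈ -0.22222)
v = 33 (v = 3 + 30 = 33)
Q(U, w) = -2 (Q(U, w) = 2*(-1) = -2)
G(r) = 1 (G(r) = -2 + 3 = 1)
(G(Q(-3, H)) + v)² = (1 + 33)² = 34² = 1156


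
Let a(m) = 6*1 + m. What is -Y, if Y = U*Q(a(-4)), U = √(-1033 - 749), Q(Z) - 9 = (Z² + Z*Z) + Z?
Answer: -171*I*√22 ≈ -802.06*I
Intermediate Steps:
a(m) = 6 + m
Q(Z) = 9 + Z + 2*Z² (Q(Z) = 9 + ((Z² + Z*Z) + Z) = 9 + ((Z² + Z²) + Z) = 9 + (2*Z² + Z) = 9 + (Z + 2*Z²) = 9 + Z + 2*Z²)
U = 9*I*√22 (U = √(-1782) = 9*I*√22 ≈ 42.214*I)
Y = 171*I*√22 (Y = (9*I*√22)*(9 + (6 - 4) + 2*(6 - 4)²) = (9*I*√22)*(9 + 2 + 2*2²) = (9*I*√22)*(9 + 2 + 2*4) = (9*I*√22)*(9 + 2 + 8) = (9*I*√22)*19 = 171*I*√22 ≈ 802.06*I)
-Y = -171*I*√22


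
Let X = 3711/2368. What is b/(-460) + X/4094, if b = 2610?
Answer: -55002561/9694592 ≈ -5.6735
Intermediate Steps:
X = 3711/2368 (X = 3711*(1/2368) = 3711/2368 ≈ 1.5671)
b/(-460) + X/4094 = 2610/(-460) + (3711/2368)/4094 = 2610*(-1/460) + (3711/2368)*(1/4094) = -261/46 + 3711/9694592 = -55002561/9694592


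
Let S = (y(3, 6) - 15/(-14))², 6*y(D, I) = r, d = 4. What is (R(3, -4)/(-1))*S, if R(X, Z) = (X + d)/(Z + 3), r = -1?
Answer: 361/63 ≈ 5.7302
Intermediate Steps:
y(D, I) = -⅙ (y(D, I) = (⅙)*(-1) = -⅙)
R(X, Z) = (4 + X)/(3 + Z) (R(X, Z) = (X + 4)/(Z + 3) = (4 + X)/(3 + Z))
S = 361/441 (S = (-⅙ - 15/(-14))² = (-⅙ - 15*(-1/14))² = (-⅙ + 15/14)² = (19/21)² = 361/441 ≈ 0.81859)
(R(3, -4)/(-1))*S = (((4 + 3)/(3 - 4))/(-1))*(361/441) = ((7/(-1))*(-1))*(361/441) = (-1*7*(-1))*(361/441) = -7*(-1)*(361/441) = 7*(361/441) = 361/63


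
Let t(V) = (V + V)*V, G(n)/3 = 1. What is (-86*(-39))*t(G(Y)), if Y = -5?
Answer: 60372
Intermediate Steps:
G(n) = 3 (G(n) = 3*1 = 3)
t(V) = 2*V² (t(V) = (2*V)*V = 2*V²)
(-86*(-39))*t(G(Y)) = (-86*(-39))*(2*3²) = 3354*(2*9) = 3354*18 = 60372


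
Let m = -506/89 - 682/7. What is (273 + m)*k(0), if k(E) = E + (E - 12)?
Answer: -1270068/623 ≈ -2038.6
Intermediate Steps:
m = -64240/623 (m = -506*1/89 - 682*⅐ = -506/89 - 682/7 = -64240/623 ≈ -103.11)
k(E) = -12 + 2*E (k(E) = E + (-12 + E) = -12 + 2*E)
(273 + m)*k(0) = (273 - 64240/623)*(-12 + 2*0) = 105839*(-12 + 0)/623 = (105839/623)*(-12) = -1270068/623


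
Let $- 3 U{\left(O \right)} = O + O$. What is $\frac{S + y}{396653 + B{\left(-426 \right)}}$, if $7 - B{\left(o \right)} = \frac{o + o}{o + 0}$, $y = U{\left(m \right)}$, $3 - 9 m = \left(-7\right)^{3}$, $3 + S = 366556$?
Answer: $\frac{9896239}{10709766} \approx 0.92404$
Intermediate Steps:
$S = 366553$ ($S = -3 + 366556 = 366553$)
$m = \frac{346}{9}$ ($m = \frac{1}{3} - \frac{\left(-7\right)^{3}}{9} = \frac{1}{3} - - \frac{343}{9} = \frac{1}{3} + \frac{343}{9} = \frac{346}{9} \approx 38.444$)
$U{\left(O \right)} = - \frac{2 O}{3}$ ($U{\left(O \right)} = - \frac{O + O}{3} = - \frac{2 O}{3}$)
$y = - \frac{692}{27}$ ($y = \left(- \frac{2}{3}\right) \frac{346}{9} = - \frac{692}{27} \approx -25.63$)
$B{\left(o \right)} = 5$ ($B{\left(o \right)} = 7 - \frac{o + o}{o + 0} = 7 - \frac{2 o}{o} = 7 - 2 = 5$)
$\frac{S + y}{396653 + B{\left(-426 \right)}} = \frac{366553 - \frac{692}{27}}{396653 + 5} = \frac{9896239}{27 \cdot 396658} = \frac{9896239}{27} \cdot \frac{1}{396658} = \frac{9896239}{10709766}$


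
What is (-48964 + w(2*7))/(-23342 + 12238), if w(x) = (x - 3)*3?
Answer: 48931/11104 ≈ 4.4066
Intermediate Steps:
w(x) = -9 + 3*x (w(x) = (-3 + x)*3 = -9 + 3*x)
(-48964 + w(2*7))/(-23342 + 12238) = (-48964 + (-9 + 3*(2*7)))/(-23342 + 12238) = (-48964 + (-9 + 3*14))/(-11104) = (-48964 + (-9 + 42))*(-1/11104) = (-48964 + 33)*(-1/11104) = -48931*(-1/11104) = 48931/11104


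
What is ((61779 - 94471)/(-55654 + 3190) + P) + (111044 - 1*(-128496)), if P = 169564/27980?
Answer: 21977550617291/91746420 ≈ 2.3955e+5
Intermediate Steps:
P = 42391/6995 (P = 169564*(1/27980) = 42391/6995 ≈ 6.0602)
((61779 - 94471)/(-55654 + 3190) + P) + (111044 - 1*(-128496)) = ((61779 - 94471)/(-55654 + 3190) + 42391/6995) + (111044 - 1*(-128496)) = (-32692/(-52464) + 42391/6995) + (111044 + 128496) = (-32692*(-1/52464) + 42391/6995) + 239540 = (8173/13116 + 42391/6995) + 239540 = 613170491/91746420 + 239540 = 21977550617291/91746420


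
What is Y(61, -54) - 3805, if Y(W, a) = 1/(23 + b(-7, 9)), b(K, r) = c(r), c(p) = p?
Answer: -121759/32 ≈ -3805.0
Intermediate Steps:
b(K, r) = r
Y(W, a) = 1/32 (Y(W, a) = 1/(23 + 9) = 1/32)
Y(61, -54) - 3805 = 1/32 - 3805 = -121759/32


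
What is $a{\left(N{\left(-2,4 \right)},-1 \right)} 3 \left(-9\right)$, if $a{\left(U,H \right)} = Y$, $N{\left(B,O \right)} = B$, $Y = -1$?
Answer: $27$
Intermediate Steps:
$a{\left(U,H \right)} = -1$
$a{\left(N{\left(-2,4 \right)},-1 \right)} 3 \left(-9\right) = \left(-1\right) 3 \left(-9\right) = \left(-3\right) \left(-9\right) = 27$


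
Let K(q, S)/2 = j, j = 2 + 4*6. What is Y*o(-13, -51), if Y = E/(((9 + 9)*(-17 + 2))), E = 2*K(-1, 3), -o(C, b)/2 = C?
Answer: -1352/135 ≈ -10.015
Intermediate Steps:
o(C, b) = -2*C
j = 26 (j = 2 + 24 = 26)
K(q, S) = 52 (K(q, S) = 2*26 = 52)
E = 104 (E = 2*52 = 104)
Y = -52/135 (Y = 104/(((9 + 9)*(-17 + 2))) = 104/((18*(-15))) = 104/(-270) = 104*(-1/270) = -52/135 ≈ -0.38519)
Y*o(-13, -51) = -(-104)*(-13)/135 = -52/135*26 = -1352/135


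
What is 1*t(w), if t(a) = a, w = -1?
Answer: -1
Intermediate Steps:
1*t(w) = 1*(-1) = -1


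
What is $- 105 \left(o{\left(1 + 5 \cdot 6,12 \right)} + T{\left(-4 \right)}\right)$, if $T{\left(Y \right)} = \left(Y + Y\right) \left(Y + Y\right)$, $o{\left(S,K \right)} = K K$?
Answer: $-21840$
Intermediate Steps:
$o{\left(S,K \right)} = K^{2}$
$T{\left(Y \right)} = 4 Y^{2}$ ($T{\left(Y \right)} = 2 Y 2 Y = 4 Y^{2}$)
$- 105 \left(o{\left(1 + 5 \cdot 6,12 \right)} + T{\left(-4 \right)}\right) = - 105 \left(12^{2} + 4 \left(-4\right)^{2}\right) = - 105 \left(144 + 4 \cdot 16\right) = - 105 \left(144 + 64\right) = \left(-105\right) 208 = -21840$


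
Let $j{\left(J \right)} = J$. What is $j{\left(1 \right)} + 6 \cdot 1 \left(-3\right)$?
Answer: $-17$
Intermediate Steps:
$j{\left(1 \right)} + 6 \cdot 1 \left(-3\right) = 1 + 6 \cdot 1 \left(-3\right) = 1 + 6 \left(-3\right) = 1 - 18 = -17$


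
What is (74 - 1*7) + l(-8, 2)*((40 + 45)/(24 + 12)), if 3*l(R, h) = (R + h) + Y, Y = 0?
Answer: 1121/18 ≈ 62.278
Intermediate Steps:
l(R, h) = R/3 + h/3 (l(R, h) = ((R + h) + 0)/3 = (R + h)/3 = R/3 + h/3)
(74 - 1*7) + l(-8, 2)*((40 + 45)/(24 + 12)) = (74 - 1*7) + ((⅓)*(-8) + (⅓)*2)*((40 + 45)/(24 + 12)) = (74 - 7) + (-8/3 + ⅔)*(85/36) = 67 - 170/36 = 67 - 2*85/36 = 67 - 85/18 = 1121/18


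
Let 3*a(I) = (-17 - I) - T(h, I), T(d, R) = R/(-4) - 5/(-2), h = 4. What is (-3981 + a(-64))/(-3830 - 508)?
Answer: 7943/8676 ≈ 0.91551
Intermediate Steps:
T(d, R) = 5/2 - R/4 (T(d, R) = R*(-¼) - 5*(-½) = -R/4 + 5/2 = 5/2 - R/4)
a(I) = -13/2 - I/4 (a(I) = ((-17 - I) - (5/2 - I/4))/3 = ((-17 - I) + (-5/2 + I/4))/3 = (-39/2 - 3*I/4)/3 = -13/2 - I/4)
(-3981 + a(-64))/(-3830 - 508) = (-3981 + (-13/2 - ¼*(-64)))/(-3830 - 508) = (-3981 + (-13/2 + 16))/(-4338) = (-3981 + 19/2)*(-1/4338) = -7943/2*(-1/4338) = 7943/8676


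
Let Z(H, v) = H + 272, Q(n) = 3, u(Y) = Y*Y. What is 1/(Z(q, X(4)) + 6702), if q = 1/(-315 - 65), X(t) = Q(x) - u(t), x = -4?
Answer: 380/2650119 ≈ 0.00014339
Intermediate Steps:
u(Y) = Y²
X(t) = 3 - t²
q = -1/380 (q = 1/(-380) = -1/380 ≈ -0.0026316)
Z(H, v) = 272 + H
1/(Z(q, X(4)) + 6702) = 1/((272 - 1/380) + 6702) = 1/(103359/380 + 6702) = 1/(2650119/380) = 380/2650119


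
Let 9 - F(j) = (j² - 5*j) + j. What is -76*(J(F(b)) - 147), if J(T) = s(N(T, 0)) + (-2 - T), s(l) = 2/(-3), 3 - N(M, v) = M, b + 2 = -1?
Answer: 31388/3 ≈ 10463.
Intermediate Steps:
b = -3 (b = -2 - 1 = -3)
N(M, v) = 3 - M
s(l) = -⅔ (s(l) = 2*(-⅓) = -⅔)
F(j) = 9 - j² + 4*j (F(j) = 9 - ((j² - 5*j) + j) = 9 - (j² - 4*j) = 9 + (-j² + 4*j) = 9 - j² + 4*j)
J(T) = -8/3 - T (J(T) = -⅔ + (-2 - T) = -8/3 - T)
-76*(J(F(b)) - 147) = -76*((-8/3 - (9 - 1*(-3)² + 4*(-3))) - 147) = -76*((-8/3 - (9 - 1*9 - 12)) - 147) = -76*((-8/3 - (9 - 9 - 12)) - 147) = -76*((-8/3 - 1*(-12)) - 147) = -76*((-8/3 + 12) - 147) = -76*(28/3 - 147) = -76*(-413/3) = 31388/3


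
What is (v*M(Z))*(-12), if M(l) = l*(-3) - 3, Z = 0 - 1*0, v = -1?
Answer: -36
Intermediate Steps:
Z = 0 (Z = 0 + 0 = 0)
M(l) = -3 - 3*l (M(l) = -3*l - 3 = -3 - 3*l)
(v*M(Z))*(-12) = -(-3 - 3*0)*(-12) = -(-3 + 0)*(-12) = -1*(-3)*(-12) = 3*(-12) = -36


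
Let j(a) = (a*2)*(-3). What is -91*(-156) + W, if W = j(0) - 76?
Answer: 14120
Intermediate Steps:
j(a) = -6*a (j(a) = (2*a)*(-3) = -6*a)
W = -76 (W = -6*0 - 76 = 0 - 76 = -76)
-91*(-156) + W = -91*(-156) - 76 = 14196 - 76 = 14120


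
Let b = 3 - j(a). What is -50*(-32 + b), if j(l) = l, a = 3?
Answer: 1600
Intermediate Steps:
b = 0 (b = 3 - 1*3 = 3 - 3 = 0)
-50*(-32 + b) = -50*(-32 + 0) = -50*(-32) = 1600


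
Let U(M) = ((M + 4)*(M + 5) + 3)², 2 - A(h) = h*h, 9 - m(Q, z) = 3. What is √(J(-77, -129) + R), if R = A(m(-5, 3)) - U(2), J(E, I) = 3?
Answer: 2*I*√514 ≈ 45.343*I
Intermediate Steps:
m(Q, z) = 6 (m(Q, z) = 9 - 1*3 = 9 - 3 = 6)
A(h) = 2 - h² (A(h) = 2 - h*h = 2 - h²)
U(M) = (3 + (4 + M)*(5 + M))² (U(M) = ((4 + M)*(5 + M) + 3)² = (3 + (4 + M)*(5 + M))²)
R = -2059 (R = (2 - 1*6²) - (23 + 2² + 9*2)² = (2 - 1*36) - (23 + 4 + 18)² = (2 - 36) - 1*45² = -34 - 1*2025 = -34 - 2025 = -2059)
√(J(-77, -129) + R) = √(3 - 2059) = √(-2056) = 2*I*√514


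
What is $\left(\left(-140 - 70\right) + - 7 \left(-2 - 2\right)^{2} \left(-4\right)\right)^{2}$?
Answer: $56644$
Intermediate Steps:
$\left(\left(-140 - 70\right) + - 7 \left(-2 - 2\right)^{2} \left(-4\right)\right)^{2} = \left(-210 + - 7 \left(-4\right)^{2} \left(-4\right)\right)^{2} = \left(-210 + \left(-7\right) 16 \left(-4\right)\right)^{2} = \left(-210 - -448\right)^{2} = \left(-210 + 448\right)^{2} = 238^{2} = 56644$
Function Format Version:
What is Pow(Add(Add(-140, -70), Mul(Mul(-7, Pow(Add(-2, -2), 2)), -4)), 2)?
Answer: 56644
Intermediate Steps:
Pow(Add(Add(-140, -70), Mul(Mul(-7, Pow(Add(-2, -2), 2)), -4)), 2) = Pow(Add(-210, Mul(Mul(-7, Pow(-4, 2)), -4)), 2) = Pow(Add(-210, Mul(Mul(-7, 16), -4)), 2) = Pow(Add(-210, Mul(-112, -4)), 2) = Pow(Add(-210, 448), 2) = Pow(238, 2) = 56644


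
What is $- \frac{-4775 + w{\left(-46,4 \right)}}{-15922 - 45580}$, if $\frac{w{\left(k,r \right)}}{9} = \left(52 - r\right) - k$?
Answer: $- \frac{3929}{61502} \approx -0.063884$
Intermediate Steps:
$w{\left(k,r \right)} = 468 - 9 k - 9 r$ ($w{\left(k,r \right)} = 9 \left(\left(52 - r\right) - k\right) = 9 \left(52 - k - r\right) = 468 - 9 k - 9 r$)
$- \frac{-4775 + w{\left(-46,4 \right)}}{-15922 - 45580} = - \frac{-4775 - -846}{-15922 - 45580} = - \frac{-4775 + \left(468 + 414 - 36\right)}{-61502} = - \frac{\left(-4775 + 846\right) \left(-1\right)}{61502} = - \frac{\left(-3929\right) \left(-1\right)}{61502} = \left(-1\right) \frac{3929}{61502} = - \frac{3929}{61502}$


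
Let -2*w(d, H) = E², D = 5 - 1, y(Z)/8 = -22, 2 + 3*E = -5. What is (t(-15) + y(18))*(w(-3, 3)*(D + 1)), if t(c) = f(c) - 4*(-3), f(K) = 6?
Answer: 19355/9 ≈ 2150.6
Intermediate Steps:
E = -7/3 (E = -⅔ + (⅓)*(-5) = -⅔ - 5/3 = -7/3 ≈ -2.3333)
y(Z) = -176 (y(Z) = 8*(-22) = -176)
t(c) = 18 (t(c) = 6 - 4*(-3) = 6 + 12 = 18)
D = 4
w(d, H) = -49/18 (w(d, H) = -(-7/3)²/2 = -½*49/9 = -49/18)
(t(-15) + y(18))*(w(-3, 3)*(D + 1)) = (18 - 176)*(-49*(4 + 1)/18) = -(-3871)*5/9 = -158*(-245/18) = 19355/9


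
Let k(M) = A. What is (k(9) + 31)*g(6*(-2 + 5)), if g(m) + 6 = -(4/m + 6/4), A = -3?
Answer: -1946/9 ≈ -216.22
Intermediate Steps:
k(M) = -3
g(m) = -15/2 - 4/m (g(m) = -6 - (4/m + 6/4) = -6 - (4/m + 6*(1/4)) = -6 - (4/m + 3/2) = -6 - (3/2 + 4/m) = -6 + (-3/2 - 4/m) = -15/2 - 4/m)
(k(9) + 31)*g(6*(-2 + 5)) = (-3 + 31)*(-15/2 - 4*1/(6*(-2 + 5))) = 28*(-15/2 - 4/(6*3)) = 28*(-15/2 - 4/18) = 28*(-15/2 - 4*1/18) = 28*(-15/2 - 2/9) = 28*(-139/18) = -1946/9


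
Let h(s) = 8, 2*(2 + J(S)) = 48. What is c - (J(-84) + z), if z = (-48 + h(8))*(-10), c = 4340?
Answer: 3918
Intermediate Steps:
J(S) = 22 (J(S) = -2 + (½)*48 = -2 + 24 = 22)
z = 400 (z = (-48 + 8)*(-10) = -40*(-10) = 400)
c - (J(-84) + z) = 4340 - (22 + 400) = 4340 - 1*422 = 4340 - 422 = 3918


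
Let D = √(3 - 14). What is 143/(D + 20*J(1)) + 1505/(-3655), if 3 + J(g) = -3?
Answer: -392597/244987 - 143*I*√11/14411 ≈ -1.6025 - 0.032911*I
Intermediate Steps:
J(g) = -6 (J(g) = -3 - 3 = -6)
D = I*√11 (D = √(-11) = I*√11 ≈ 3.3166*I)
143/(D + 20*J(1)) + 1505/(-3655) = 143/(I*√11 + 20*(-6)) + 1505/(-3655) = 143/(I*√11 - 120) + 1505*(-1/3655) = 143/(-120 + I*√11) - 7/17 = -7/17 + 143/(-120 + I*√11)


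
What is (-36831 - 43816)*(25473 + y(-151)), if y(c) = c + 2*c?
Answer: -2017787940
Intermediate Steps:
y(c) = 3*c
(-36831 - 43816)*(25473 + y(-151)) = (-36831 - 43816)*(25473 + 3*(-151)) = -80647*(25473 - 453) = -80647*25020 = -2017787940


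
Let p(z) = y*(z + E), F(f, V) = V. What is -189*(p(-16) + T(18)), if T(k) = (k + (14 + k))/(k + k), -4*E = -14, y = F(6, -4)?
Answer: -19425/2 ≈ -9712.5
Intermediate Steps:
y = -4
E = 7/2 (E = -¼*(-14) = 7/2 ≈ 3.5000)
p(z) = -14 - 4*z (p(z) = -4*(z + 7/2) = -4*(7/2 + z) = -14 - 4*z)
T(k) = (14 + 2*k)/(2*k) (T(k) = (14 + 2*k)/((2*k)) = (14 + 2*k)*(1/(2*k)) = (14 + 2*k)/(2*k))
-189*(p(-16) + T(18)) = -189*((-14 - 4*(-16)) + (7 + 18)/18) = -189*((-14 + 64) + (1/18)*25) = -189*(50 + 25/18) = -189*925/18 = -19425/2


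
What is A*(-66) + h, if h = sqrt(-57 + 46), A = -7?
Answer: 462 + I*sqrt(11) ≈ 462.0 + 3.3166*I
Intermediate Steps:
h = I*sqrt(11) (h = sqrt(-11) = I*sqrt(11) ≈ 3.3166*I)
A*(-66) + h = -7*(-66) + I*sqrt(11) = 462 + I*sqrt(11)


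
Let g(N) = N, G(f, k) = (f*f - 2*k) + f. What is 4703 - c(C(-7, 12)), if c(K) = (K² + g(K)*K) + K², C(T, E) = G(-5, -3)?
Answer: 2675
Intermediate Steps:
G(f, k) = f + f² - 2*k (G(f, k) = (f² - 2*k) + f = f + f² - 2*k)
C(T, E) = 26 (C(T, E) = -5 + (-5)² - 2*(-3) = -5 + 25 + 6 = 26)
c(K) = 3*K² (c(K) = (K² + K*K) + K² = (K² + K²) + K² = 2*K² + K² = 3*K²)
4703 - c(C(-7, 12)) = 4703 - 3*26² = 4703 - 3*676 = 4703 - 1*2028 = 4703 - 2028 = 2675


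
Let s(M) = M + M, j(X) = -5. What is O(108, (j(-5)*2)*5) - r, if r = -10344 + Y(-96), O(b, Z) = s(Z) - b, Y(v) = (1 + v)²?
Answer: 1111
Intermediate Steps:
s(M) = 2*M
O(b, Z) = -b + 2*Z (O(b, Z) = 2*Z - b = -b + 2*Z)
r = -1319 (r = -10344 + (1 - 96)² = -10344 + (-95)² = -10344 + 9025 = -1319)
O(108, (j(-5)*2)*5) - r = (-1*108 + 2*(-5*2*5)) - 1*(-1319) = (-108 + 2*(-10*5)) + 1319 = (-108 + 2*(-50)) + 1319 = (-108 - 100) + 1319 = -208 + 1319 = 1111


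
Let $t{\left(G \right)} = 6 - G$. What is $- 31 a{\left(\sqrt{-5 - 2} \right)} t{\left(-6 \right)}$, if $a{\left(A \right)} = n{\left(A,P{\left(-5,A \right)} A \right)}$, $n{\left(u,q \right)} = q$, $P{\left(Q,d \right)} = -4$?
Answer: $1488 i \sqrt{7} \approx 3936.9 i$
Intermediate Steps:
$a{\left(A \right)} = - 4 A$
$- 31 a{\left(\sqrt{-5 - 2} \right)} t{\left(-6 \right)} = - 31 \left(- 4 \sqrt{-5 - 2}\right) \left(6 - -6\right) = - 31 \left(- 4 \sqrt{-7}\right) \left(6 + 6\right) = - 31 \left(- 4 i \sqrt{7}\right) 12 = 124 i \sqrt{7} \cdot 12 = 1488 i \sqrt{7}$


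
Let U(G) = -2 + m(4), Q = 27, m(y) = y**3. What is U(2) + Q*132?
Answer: 3626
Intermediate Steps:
U(G) = 62 (U(G) = -2 + 4**3 = -2 + 64 = 62)
U(2) + Q*132 = 62 + 27*132 = 62 + 3564 = 3626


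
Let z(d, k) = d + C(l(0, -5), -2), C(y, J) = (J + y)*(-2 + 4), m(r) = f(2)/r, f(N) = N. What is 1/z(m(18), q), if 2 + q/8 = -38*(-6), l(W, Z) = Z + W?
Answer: -9/125 ≈ -0.072000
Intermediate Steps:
m(r) = 2/r
l(W, Z) = W + Z
C(y, J) = 2*J + 2*y (C(y, J) = (J + y)*2 = 2*J + 2*y)
q = 1808 (q = -16 + 8*(-38*(-6)) = -16 + 8*228 = -16 + 1824 = 1808)
z(d, k) = -14 + d (z(d, k) = d + (2*(-2) + 2*(0 - 5)) = d + (-4 + 2*(-5)) = d + (-4 - 10) = d - 14 = -14 + d)
1/z(m(18), q) = 1/(-14 + 2/18) = 1/(-14 + 2*(1/18)) = 1/(-14 + ⅑) = 1/(-125/9) = -9/125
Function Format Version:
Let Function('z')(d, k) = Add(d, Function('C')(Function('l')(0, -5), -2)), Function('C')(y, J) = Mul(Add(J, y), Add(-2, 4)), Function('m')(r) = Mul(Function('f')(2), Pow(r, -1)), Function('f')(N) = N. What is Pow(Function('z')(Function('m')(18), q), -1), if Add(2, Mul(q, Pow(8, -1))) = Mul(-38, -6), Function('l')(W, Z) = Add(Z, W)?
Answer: Rational(-9, 125) ≈ -0.072000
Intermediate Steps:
Function('m')(r) = Mul(2, Pow(r, -1))
Function('l')(W, Z) = Add(W, Z)
Function('C')(y, J) = Add(Mul(2, J), Mul(2, y)) (Function('C')(y, J) = Mul(Add(J, y), 2) = Add(Mul(2, J), Mul(2, y)))
q = 1808 (q = Add(-16, Mul(8, Mul(-38, -6))) = Add(-16, Mul(8, 228)) = Add(-16, 1824) = 1808)
Function('z')(d, k) = Add(-14, d) (Function('z')(d, k) = Add(d, Add(Mul(2, -2), Mul(2, Add(0, -5)))) = Add(d, Add(-4, Mul(2, -5))) = Add(d, Add(-4, -10)) = Add(d, -14) = Add(-14, d))
Pow(Function('z')(Function('m')(18), q), -1) = Pow(Add(-14, Mul(2, Pow(18, -1))), -1) = Pow(Add(-14, Mul(2, Rational(1, 18))), -1) = Pow(Add(-14, Rational(1, 9)), -1) = Pow(Rational(-125, 9), -1) = Rational(-9, 125)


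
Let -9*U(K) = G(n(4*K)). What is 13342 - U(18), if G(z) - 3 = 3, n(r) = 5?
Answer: 40028/3 ≈ 13343.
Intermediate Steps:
G(z) = 6 (G(z) = 3 + 3 = 6)
U(K) = -2/3 (U(K) = -1/9*6 = -2/3)
13342 - U(18) = 13342 - 1*(-2/3) = 13342 + 2/3 = 40028/3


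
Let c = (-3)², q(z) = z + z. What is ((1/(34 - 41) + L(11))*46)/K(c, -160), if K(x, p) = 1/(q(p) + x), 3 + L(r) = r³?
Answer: -132974270/7 ≈ -1.8996e+7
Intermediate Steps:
q(z) = 2*z
L(r) = -3 + r³
c = 9
K(x, p) = 1/(x + 2*p) (K(x, p) = 1/(2*p + x) = 1/(x + 2*p))
((1/(34 - 41) + L(11))*46)/K(c, -160) = ((1/(34 - 41) + (-3 + 11³))*46)/(1/(9 + 2*(-160))) = ((1/(-7) + (-3 + 1331))*46)/(1/(9 - 320)) = ((-⅐ + 1328)*46)/(1/(-311)) = ((9295/7)*46)/(-1/311) = (427570/7)*(-311) = -132974270/7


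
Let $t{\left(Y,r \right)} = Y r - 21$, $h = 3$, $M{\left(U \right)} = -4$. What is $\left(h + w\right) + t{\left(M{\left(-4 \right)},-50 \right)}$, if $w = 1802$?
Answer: $1984$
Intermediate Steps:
$t{\left(Y,r \right)} = -21 + Y r$
$\left(h + w\right) + t{\left(M{\left(-4 \right)},-50 \right)} = \left(3 + 1802\right) - -179 = 1805 + \left(-21 + 200\right) = 1805 + 179 = 1984$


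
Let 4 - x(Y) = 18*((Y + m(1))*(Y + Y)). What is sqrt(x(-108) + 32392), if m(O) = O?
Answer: 2*I*sqrt(95905) ≈ 619.37*I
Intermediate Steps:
x(Y) = 4 - 36*Y*(1 + Y) (x(Y) = 4 - 18*(Y + 1)*(Y + Y) = 4 - 18*(1 + Y)*(2*Y) = 4 - 18*2*Y*(1 + Y) = 4 - 36*Y*(1 + Y))
sqrt(x(-108) + 32392) = sqrt((4 - 36*(-108) - 36*(-108)**2) + 32392) = sqrt((4 + 3888 - 36*11664) + 32392) = sqrt((4 + 3888 - 419904) + 32392) = sqrt(-416012 + 32392) = sqrt(-383620) = 2*I*sqrt(95905)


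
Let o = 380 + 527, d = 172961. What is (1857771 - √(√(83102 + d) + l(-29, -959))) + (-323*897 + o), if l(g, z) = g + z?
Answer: 1568947 - √(-988 + √256063) ≈ 1.5689e+6 - 21.954*I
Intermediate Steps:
o = 907
(1857771 - √(√(83102 + d) + l(-29, -959))) + (-323*897 + o) = (1857771 - √(√(83102 + 172961) + (-29 - 959))) + (-323*897 + 907) = (1857771 - √(√256063 - 988)) + (-289731 + 907) = (1857771 - √(-988 + √256063)) - 288824 = 1568947 - √(-988 + √256063)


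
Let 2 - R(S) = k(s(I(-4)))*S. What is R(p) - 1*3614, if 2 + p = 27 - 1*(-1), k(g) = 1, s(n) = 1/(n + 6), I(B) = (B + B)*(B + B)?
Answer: -3638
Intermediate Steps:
I(B) = 4*B² (I(B) = (2*B)*(2*B) = 4*B²)
s(n) = 1/(6 + n)
p = 26 (p = -2 + (27 - 1*(-1)) = -2 + (27 + 1) = -2 + 28 = 26)
R(S) = 2 - S
R(p) - 1*3614 = (2 - 1*26) - 1*3614 = (2 - 26) - 3614 = -24 - 3614 = -3638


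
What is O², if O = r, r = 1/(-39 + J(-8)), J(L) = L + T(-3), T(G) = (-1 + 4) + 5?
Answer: 1/1521 ≈ 0.00065746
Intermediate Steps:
T(G) = 8 (T(G) = 3 + 5 = 8)
J(L) = 8 + L (J(L) = L + 8 = 8 + L)
r = -1/39 (r = 1/(-39 + (8 - 8)) = 1/(-39 + 0) = 1/(-39) = -1/39 ≈ -0.025641)
O = -1/39 ≈ -0.025641
O² = (-1/39)² = 1/1521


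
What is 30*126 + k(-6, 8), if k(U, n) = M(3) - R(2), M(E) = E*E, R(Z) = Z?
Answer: 3787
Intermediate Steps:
M(E) = E²
k(U, n) = 7 (k(U, n) = 3² - 1*2 = 9 - 2 = 7)
30*126 + k(-6, 8) = 30*126 + 7 = 3780 + 7 = 3787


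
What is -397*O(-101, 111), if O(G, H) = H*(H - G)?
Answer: -9342204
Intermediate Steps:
-397*O(-101, 111) = -44067*(111 - 1*(-101)) = -44067*(111 + 101) = -44067*212 = -397*23532 = -9342204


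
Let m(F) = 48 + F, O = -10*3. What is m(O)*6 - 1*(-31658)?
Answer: 31766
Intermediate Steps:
O = -30
m(O)*6 - 1*(-31658) = (48 - 30)*6 - 1*(-31658) = 18*6 + 31658 = 108 + 31658 = 31766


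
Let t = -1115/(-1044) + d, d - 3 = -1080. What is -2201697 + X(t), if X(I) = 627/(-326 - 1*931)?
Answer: -922511252/419 ≈ -2.2017e+6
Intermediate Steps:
d = -1077 (d = 3 - 1080 = -1077)
t = -1123273/1044 (t = -1115/(-1044) - 1077 = -1115*(-1/1044) - 1077 = 1115/1044 - 1077 = -1123273/1044 ≈ -1075.9)
X(I) = -209/419 (X(I) = 627/(-326 - 931) = 627/(-1257) = 627*(-1/1257) = -209/419)
-2201697 + X(t) = -2201697 - 209/419 = -922511252/419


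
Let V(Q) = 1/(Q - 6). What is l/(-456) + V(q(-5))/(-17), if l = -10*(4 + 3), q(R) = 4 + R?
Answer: 4393/27132 ≈ 0.16191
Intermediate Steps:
V(Q) = 1/(-6 + Q)
l = -70 (l = -10*7 = -70)
l/(-456) + V(q(-5))/(-17) = -70/(-456) + 1/((-6 + (4 - 5))*(-17)) = -70*(-1/456) - 1/17/(-6 - 1) = 35/228 - 1/17/(-7) = 35/228 - ⅐*(-1/17) = 35/228 + 1/119 = 4393/27132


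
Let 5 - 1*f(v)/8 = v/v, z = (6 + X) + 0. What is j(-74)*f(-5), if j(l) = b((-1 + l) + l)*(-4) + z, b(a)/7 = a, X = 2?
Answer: 133760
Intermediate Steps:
z = 8 (z = (6 + 2) + 0 = 8 + 0 = 8)
f(v) = 32 (f(v) = 40 - 8*v/v = 40 - 8*1 = 40 - 8 = 32)
b(a) = 7*a
j(l) = 36 - 56*l (j(l) = (7*((-1 + l) + l))*(-4) + 8 = (7*(-1 + 2*l))*(-4) + 8 = (-7 + 14*l)*(-4) + 8 = (28 - 56*l) + 8 = 36 - 56*l)
j(-74)*f(-5) = (36 - 56*(-74))*32 = (36 + 4144)*32 = 4180*32 = 133760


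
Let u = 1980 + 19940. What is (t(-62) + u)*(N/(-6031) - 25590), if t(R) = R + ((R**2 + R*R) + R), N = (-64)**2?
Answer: -4550483488824/6031 ≈ -7.5452e+8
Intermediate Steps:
N = 4096
u = 21920
t(R) = 2*R + 2*R**2 (t(R) = R + ((R**2 + R**2) + R) = R + (2*R**2 + R) = R + (R + 2*R**2) = 2*R + 2*R**2)
(t(-62) + u)*(N/(-6031) - 25590) = (2*(-62)*(1 - 62) + 21920)*(4096/(-6031) - 25590) = (2*(-62)*(-61) + 21920)*(4096*(-1/6031) - 25590) = (7564 + 21920)*(-4096/6031 - 25590) = 29484*(-154337386/6031) = -4550483488824/6031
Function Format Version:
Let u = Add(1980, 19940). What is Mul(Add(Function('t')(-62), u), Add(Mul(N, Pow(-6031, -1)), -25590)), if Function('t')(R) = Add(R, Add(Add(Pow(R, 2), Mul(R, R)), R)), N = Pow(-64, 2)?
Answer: Rational(-4550483488824, 6031) ≈ -7.5452e+8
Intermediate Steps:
N = 4096
u = 21920
Function('t')(R) = Add(Mul(2, R), Mul(2, Pow(R, 2))) (Function('t')(R) = Add(R, Add(Add(Pow(R, 2), Pow(R, 2)), R)) = Add(R, Add(Mul(2, Pow(R, 2)), R)) = Add(R, Add(R, Mul(2, Pow(R, 2)))) = Add(Mul(2, R), Mul(2, Pow(R, 2))))
Mul(Add(Function('t')(-62), u), Add(Mul(N, Pow(-6031, -1)), -25590)) = Mul(Add(Mul(2, -62, Add(1, -62)), 21920), Add(Mul(4096, Pow(-6031, -1)), -25590)) = Mul(Add(Mul(2, -62, -61), 21920), Add(Mul(4096, Rational(-1, 6031)), -25590)) = Mul(Add(7564, 21920), Add(Rational(-4096, 6031), -25590)) = Mul(29484, Rational(-154337386, 6031)) = Rational(-4550483488824, 6031)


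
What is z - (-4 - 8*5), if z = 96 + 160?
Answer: 300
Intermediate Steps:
z = 256
z - (-4 - 8*5) = 256 - (-4 - 8*5) = 256 - (-4 - 40) = 256 - 1*(-44) = 256 + 44 = 300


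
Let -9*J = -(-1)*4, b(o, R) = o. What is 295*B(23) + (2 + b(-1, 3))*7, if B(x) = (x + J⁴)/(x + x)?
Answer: 46704547/301806 ≈ 154.75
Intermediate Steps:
J = -4/9 (J = -(-1)*(-1*4)/9 = -(-1)*(-4)/9 = -⅑*4 = -4/9 ≈ -0.44444)
B(x) = (256/6561 + x)/(2*x) (B(x) = (x + (-4/9)⁴)/(x + x) = (x + 256/6561)/((2*x)) = (256/6561 + x)*(1/(2*x)) = (256/6561 + x)/(2*x))
295*B(23) + (2 + b(-1, 3))*7 = 295*((1/13122)*(256 + 6561*23)/23) + (2 - 1)*7 = 295*((1/13122)*(1/23)*(256 + 150903)) + 1*7 = 295*((1/13122)*(1/23)*151159) + 7 = 295*(151159/301806) + 7 = 44591905/301806 + 7 = 46704547/301806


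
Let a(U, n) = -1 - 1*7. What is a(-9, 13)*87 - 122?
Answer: -818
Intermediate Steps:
a(U, n) = -8 (a(U, n) = -1 - 7 = -8)
a(-9, 13)*87 - 122 = -8*87 - 122 = -696 - 122 = -818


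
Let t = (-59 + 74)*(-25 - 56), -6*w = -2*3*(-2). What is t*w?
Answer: 2430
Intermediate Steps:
w = -2 (w = -(-2*3)*(-2)/6 = -(-1)*(-2) = -1/6*12 = -2)
t = -1215 (t = 15*(-81) = -1215)
t*w = -1215*(-2) = 2430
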